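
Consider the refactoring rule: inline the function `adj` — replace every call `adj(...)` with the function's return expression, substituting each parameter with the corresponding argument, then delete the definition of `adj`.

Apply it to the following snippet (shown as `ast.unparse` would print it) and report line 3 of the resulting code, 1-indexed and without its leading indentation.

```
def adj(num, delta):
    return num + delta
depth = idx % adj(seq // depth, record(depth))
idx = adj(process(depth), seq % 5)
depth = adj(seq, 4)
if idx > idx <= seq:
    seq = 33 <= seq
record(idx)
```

Transformed code:
depth = idx % (seq // depth + record(depth))
idx = process(depth) + seq % 5
depth = seq + 4
if idx > idx <= seq:
    seq = 33 <= seq
record(idx)

depth = seq + 4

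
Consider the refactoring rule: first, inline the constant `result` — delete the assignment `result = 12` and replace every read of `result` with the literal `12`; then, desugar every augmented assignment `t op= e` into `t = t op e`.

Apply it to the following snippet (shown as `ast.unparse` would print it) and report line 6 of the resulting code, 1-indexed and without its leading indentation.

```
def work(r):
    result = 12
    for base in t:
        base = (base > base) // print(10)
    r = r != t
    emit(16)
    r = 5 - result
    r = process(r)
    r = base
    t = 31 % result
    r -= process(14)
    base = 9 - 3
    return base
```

r = 5 - 12

Transformed code:
def work(r):
    for base in t:
        base = (base > base) // print(10)
    r = r != t
    emit(16)
    r = 5 - 12
    r = process(r)
    r = base
    t = 31 % 12
    r = r - process(14)
    base = 9 - 3
    return base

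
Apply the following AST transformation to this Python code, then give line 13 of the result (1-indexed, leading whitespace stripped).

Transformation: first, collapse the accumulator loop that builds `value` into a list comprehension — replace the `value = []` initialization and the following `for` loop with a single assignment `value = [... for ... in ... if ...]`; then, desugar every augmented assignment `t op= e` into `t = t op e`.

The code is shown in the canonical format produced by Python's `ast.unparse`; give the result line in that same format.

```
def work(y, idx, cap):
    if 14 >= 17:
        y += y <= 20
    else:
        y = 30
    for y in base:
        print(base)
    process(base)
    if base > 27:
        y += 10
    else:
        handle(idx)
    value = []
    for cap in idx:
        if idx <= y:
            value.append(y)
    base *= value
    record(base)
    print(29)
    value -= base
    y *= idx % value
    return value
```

Transformed code:
def work(y, idx, cap):
    if 14 >= 17:
        y = y + (y <= 20)
    else:
        y = 30
    for y in base:
        print(base)
    process(base)
    if base > 27:
        y = y + 10
    else:
        handle(idx)
    value = [y for cap in idx if idx <= y]
    base = base * value
    record(base)
    print(29)
    value = value - base
    y = y * (idx % value)
    return value

value = [y for cap in idx if idx <= y]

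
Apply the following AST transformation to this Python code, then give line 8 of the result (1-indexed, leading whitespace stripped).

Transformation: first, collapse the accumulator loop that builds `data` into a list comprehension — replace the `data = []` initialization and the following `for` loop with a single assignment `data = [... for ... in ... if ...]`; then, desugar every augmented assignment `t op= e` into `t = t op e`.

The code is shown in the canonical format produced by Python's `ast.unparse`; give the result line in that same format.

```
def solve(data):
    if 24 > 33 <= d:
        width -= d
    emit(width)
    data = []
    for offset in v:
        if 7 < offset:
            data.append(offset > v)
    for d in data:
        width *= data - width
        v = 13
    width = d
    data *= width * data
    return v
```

v = 13

Transformed code:
def solve(data):
    if 24 > 33 <= d:
        width = width - d
    emit(width)
    data = [offset > v for offset in v if 7 < offset]
    for d in data:
        width = width * (data - width)
        v = 13
    width = d
    data = data * (width * data)
    return v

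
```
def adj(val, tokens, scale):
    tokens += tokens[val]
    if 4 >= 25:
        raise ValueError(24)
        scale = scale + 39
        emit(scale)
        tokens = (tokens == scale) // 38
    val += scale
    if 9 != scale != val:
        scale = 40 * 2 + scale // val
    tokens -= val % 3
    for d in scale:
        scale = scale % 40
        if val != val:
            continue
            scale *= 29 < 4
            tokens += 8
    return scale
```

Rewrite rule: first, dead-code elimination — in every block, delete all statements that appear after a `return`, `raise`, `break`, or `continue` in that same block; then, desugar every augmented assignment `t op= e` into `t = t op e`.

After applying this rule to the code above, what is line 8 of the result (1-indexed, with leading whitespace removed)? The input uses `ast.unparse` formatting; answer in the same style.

tokens = tokens - val % 3

Transformed code:
def adj(val, tokens, scale):
    tokens = tokens + tokens[val]
    if 4 >= 25:
        raise ValueError(24)
    val = val + scale
    if 9 != scale != val:
        scale = 40 * 2 + scale // val
    tokens = tokens - val % 3
    for d in scale:
        scale = scale % 40
        if val != val:
            continue
    return scale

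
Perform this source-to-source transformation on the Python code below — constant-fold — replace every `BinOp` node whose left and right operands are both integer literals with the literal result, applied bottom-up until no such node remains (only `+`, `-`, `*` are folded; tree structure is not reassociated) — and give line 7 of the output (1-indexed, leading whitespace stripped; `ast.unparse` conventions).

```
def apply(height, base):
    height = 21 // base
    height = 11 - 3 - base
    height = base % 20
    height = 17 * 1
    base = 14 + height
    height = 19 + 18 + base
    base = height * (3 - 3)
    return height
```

Transformed code:
def apply(height, base):
    height = 21 // base
    height = 8 - base
    height = base % 20
    height = 17
    base = 14 + height
    height = 37 + base
    base = height * 0
    return height

height = 37 + base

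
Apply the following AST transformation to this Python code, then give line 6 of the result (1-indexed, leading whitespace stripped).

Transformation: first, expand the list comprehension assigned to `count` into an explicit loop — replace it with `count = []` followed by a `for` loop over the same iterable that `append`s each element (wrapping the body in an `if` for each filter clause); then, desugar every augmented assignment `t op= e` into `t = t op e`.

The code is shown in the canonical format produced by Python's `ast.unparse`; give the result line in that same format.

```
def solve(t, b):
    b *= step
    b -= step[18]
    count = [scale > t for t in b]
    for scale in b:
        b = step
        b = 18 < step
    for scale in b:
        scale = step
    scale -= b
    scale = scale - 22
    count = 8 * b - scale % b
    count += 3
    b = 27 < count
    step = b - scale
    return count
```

Transformed code:
def solve(t, b):
    b = b * step
    b = b - step[18]
    count = []
    for t in b:
        count.append(scale > t)
    for scale in b:
        b = step
        b = 18 < step
    for scale in b:
        scale = step
    scale = scale - b
    scale = scale - 22
    count = 8 * b - scale % b
    count = count + 3
    b = 27 < count
    step = b - scale
    return count

count.append(scale > t)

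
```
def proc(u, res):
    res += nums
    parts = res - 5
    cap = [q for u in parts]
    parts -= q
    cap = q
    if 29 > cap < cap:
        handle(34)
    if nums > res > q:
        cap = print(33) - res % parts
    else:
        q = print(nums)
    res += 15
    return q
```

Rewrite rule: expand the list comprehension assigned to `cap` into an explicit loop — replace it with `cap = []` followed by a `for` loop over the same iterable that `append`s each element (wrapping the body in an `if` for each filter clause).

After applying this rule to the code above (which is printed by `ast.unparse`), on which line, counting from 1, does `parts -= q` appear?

Transformed code:
def proc(u, res):
    res += nums
    parts = res - 5
    cap = []
    for u in parts:
        cap.append(q)
    parts -= q
    cap = q
    if 29 > cap < cap:
        handle(34)
    if nums > res > q:
        cap = print(33) - res % parts
    else:
        q = print(nums)
    res += 15
    return q

7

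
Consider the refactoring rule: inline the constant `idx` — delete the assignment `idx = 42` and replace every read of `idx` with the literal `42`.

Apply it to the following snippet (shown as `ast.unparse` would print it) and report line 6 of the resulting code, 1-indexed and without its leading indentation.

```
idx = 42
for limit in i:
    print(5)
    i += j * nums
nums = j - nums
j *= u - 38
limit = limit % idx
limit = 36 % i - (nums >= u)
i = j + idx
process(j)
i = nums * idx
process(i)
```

Transformed code:
for limit in i:
    print(5)
    i += j * nums
nums = j - nums
j *= u - 38
limit = limit % 42
limit = 36 % i - (nums >= u)
i = j + 42
process(j)
i = nums * 42
process(i)

limit = limit % 42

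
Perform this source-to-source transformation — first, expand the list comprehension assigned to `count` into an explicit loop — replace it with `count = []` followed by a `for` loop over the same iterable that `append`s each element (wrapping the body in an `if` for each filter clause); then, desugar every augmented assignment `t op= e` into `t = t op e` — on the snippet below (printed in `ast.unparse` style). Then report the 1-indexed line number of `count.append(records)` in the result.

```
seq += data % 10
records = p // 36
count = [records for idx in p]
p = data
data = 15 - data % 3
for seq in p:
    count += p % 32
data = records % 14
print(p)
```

5

Transformed code:
seq = seq + data % 10
records = p // 36
count = []
for idx in p:
    count.append(records)
p = data
data = 15 - data % 3
for seq in p:
    count = count + p % 32
data = records % 14
print(p)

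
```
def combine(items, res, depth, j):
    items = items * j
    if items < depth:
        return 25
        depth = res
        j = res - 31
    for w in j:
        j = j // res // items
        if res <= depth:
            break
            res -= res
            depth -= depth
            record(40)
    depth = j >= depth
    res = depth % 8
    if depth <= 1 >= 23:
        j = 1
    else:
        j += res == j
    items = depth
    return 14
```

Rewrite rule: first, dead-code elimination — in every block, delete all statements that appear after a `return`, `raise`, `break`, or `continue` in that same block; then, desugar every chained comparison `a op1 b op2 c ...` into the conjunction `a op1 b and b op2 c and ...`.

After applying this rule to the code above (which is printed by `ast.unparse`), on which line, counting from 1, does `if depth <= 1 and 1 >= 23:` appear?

Transformed code:
def combine(items, res, depth, j):
    items = items * j
    if items < depth:
        return 25
    for w in j:
        j = j // res // items
        if res <= depth:
            break
    depth = j >= depth
    res = depth % 8
    if depth <= 1 and 1 >= 23:
        j = 1
    else:
        j += res == j
    items = depth
    return 14

11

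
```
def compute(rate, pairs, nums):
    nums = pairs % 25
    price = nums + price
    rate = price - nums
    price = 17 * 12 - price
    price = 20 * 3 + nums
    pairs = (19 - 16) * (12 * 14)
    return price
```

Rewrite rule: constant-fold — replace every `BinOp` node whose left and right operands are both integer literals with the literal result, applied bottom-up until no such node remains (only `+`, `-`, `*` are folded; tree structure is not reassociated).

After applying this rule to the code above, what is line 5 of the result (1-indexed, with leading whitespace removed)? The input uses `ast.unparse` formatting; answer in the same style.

Transformed code:
def compute(rate, pairs, nums):
    nums = pairs % 25
    price = nums + price
    rate = price - nums
    price = 204 - price
    price = 60 + nums
    pairs = 504
    return price

price = 204 - price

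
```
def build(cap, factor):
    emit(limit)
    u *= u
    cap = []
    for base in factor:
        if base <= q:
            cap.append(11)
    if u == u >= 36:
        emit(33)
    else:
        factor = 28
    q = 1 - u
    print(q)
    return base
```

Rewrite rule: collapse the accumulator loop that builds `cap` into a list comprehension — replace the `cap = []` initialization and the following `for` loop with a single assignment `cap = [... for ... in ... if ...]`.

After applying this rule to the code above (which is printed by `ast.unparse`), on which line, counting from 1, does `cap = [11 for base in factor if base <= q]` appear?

4

Transformed code:
def build(cap, factor):
    emit(limit)
    u *= u
    cap = [11 for base in factor if base <= q]
    if u == u >= 36:
        emit(33)
    else:
        factor = 28
    q = 1 - u
    print(q)
    return base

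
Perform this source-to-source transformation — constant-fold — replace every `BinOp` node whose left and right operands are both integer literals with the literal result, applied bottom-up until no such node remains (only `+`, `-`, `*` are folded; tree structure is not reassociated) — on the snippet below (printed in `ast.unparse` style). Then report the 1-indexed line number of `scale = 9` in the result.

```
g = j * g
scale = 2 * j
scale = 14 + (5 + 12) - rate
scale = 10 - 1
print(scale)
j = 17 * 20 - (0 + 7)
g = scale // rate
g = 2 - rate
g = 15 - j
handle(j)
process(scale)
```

4

Transformed code:
g = j * g
scale = 2 * j
scale = 31 - rate
scale = 9
print(scale)
j = 333
g = scale // rate
g = 2 - rate
g = 15 - j
handle(j)
process(scale)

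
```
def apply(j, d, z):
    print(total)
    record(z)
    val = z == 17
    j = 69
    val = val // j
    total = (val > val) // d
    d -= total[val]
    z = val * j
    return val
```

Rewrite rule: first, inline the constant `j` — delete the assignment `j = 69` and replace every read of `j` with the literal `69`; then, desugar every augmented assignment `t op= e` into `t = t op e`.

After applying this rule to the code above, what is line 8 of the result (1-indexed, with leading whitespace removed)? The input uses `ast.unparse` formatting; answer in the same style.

Transformed code:
def apply(j, d, z):
    print(total)
    record(z)
    val = z == 17
    val = val // 69
    total = (val > val) // d
    d = d - total[val]
    z = val * 69
    return val

z = val * 69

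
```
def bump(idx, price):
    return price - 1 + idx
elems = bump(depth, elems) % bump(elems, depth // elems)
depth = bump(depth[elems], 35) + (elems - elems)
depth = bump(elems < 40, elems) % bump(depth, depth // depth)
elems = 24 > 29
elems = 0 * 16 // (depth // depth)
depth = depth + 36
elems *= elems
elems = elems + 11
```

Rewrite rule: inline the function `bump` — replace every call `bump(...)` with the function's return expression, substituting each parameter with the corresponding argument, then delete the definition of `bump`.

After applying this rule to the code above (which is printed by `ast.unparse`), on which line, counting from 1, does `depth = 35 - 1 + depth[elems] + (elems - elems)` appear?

Transformed code:
elems = (elems - 1 + depth) % (depth // elems - 1 + elems)
depth = 35 - 1 + depth[elems] + (elems - elems)
depth = (elems - 1 + (elems < 40)) % (depth // depth - 1 + depth)
elems = 24 > 29
elems = 0 * 16 // (depth // depth)
depth = depth + 36
elems *= elems
elems = elems + 11

2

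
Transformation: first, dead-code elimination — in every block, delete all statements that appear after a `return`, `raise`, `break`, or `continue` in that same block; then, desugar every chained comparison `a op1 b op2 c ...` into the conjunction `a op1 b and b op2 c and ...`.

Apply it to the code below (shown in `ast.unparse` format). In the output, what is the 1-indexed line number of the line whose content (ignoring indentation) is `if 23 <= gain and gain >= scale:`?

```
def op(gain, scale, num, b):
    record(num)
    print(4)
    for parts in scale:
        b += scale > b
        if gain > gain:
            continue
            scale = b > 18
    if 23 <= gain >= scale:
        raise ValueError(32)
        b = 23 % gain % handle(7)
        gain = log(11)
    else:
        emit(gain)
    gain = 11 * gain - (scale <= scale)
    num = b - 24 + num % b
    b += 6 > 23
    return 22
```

8

Transformed code:
def op(gain, scale, num, b):
    record(num)
    print(4)
    for parts in scale:
        b += scale > b
        if gain > gain:
            continue
    if 23 <= gain and gain >= scale:
        raise ValueError(32)
    else:
        emit(gain)
    gain = 11 * gain - (scale <= scale)
    num = b - 24 + num % b
    b += 6 > 23
    return 22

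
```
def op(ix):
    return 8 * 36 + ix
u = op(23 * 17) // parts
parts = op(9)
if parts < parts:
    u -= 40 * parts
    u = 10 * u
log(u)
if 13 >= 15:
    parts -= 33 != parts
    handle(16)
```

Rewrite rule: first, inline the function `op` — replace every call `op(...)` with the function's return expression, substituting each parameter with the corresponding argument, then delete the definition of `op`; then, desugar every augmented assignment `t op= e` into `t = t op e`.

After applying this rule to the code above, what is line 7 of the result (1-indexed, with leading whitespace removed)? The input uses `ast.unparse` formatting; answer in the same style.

Transformed code:
u = (8 * 36 + 23 * 17) // parts
parts = 8 * 36 + 9
if parts < parts:
    u = u - 40 * parts
    u = 10 * u
log(u)
if 13 >= 15:
    parts = parts - (33 != parts)
    handle(16)

if 13 >= 15:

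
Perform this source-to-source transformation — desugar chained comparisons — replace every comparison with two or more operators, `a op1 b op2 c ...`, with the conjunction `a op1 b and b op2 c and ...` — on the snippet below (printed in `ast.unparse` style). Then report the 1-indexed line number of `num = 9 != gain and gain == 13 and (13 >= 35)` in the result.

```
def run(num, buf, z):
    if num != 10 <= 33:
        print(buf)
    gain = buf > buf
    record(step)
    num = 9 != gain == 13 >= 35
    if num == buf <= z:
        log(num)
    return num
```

6

Transformed code:
def run(num, buf, z):
    if num != 10 and 10 <= 33:
        print(buf)
    gain = buf > buf
    record(step)
    num = 9 != gain and gain == 13 and (13 >= 35)
    if num == buf and buf <= z:
        log(num)
    return num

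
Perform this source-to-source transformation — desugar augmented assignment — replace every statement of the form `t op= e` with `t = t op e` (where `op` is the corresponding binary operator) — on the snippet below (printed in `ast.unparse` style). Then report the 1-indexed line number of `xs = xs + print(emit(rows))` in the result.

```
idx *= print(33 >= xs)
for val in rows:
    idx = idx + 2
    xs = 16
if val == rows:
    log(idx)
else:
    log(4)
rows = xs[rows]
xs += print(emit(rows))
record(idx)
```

Transformed code:
idx = idx * print(33 >= xs)
for val in rows:
    idx = idx + 2
    xs = 16
if val == rows:
    log(idx)
else:
    log(4)
rows = xs[rows]
xs = xs + print(emit(rows))
record(idx)

10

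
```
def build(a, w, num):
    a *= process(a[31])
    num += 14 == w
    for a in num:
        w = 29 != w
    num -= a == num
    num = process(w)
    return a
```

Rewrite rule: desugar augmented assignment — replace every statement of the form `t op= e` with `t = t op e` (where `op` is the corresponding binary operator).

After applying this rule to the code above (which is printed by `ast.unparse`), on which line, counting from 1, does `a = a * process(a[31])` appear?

Transformed code:
def build(a, w, num):
    a = a * process(a[31])
    num = num + (14 == w)
    for a in num:
        w = 29 != w
    num = num - (a == num)
    num = process(w)
    return a

2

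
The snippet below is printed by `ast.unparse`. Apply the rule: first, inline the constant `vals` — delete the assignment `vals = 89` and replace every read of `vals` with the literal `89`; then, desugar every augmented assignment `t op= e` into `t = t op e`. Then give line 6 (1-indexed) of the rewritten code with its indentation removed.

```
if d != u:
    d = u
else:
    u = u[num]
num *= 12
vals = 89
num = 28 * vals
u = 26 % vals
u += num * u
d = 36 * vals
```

Transformed code:
if d != u:
    d = u
else:
    u = u[num]
num = num * 12
num = 28 * 89
u = 26 % 89
u = u + num * u
d = 36 * 89

num = 28 * 89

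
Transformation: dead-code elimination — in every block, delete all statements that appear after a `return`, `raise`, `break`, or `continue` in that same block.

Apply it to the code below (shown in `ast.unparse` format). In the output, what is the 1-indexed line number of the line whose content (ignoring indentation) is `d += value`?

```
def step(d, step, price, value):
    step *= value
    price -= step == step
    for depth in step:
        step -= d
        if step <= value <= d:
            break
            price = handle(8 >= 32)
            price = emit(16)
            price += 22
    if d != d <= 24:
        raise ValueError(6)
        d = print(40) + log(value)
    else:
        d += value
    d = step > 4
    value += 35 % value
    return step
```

11

Transformed code:
def step(d, step, price, value):
    step *= value
    price -= step == step
    for depth in step:
        step -= d
        if step <= value <= d:
            break
    if d != d <= 24:
        raise ValueError(6)
    else:
        d += value
    d = step > 4
    value += 35 % value
    return step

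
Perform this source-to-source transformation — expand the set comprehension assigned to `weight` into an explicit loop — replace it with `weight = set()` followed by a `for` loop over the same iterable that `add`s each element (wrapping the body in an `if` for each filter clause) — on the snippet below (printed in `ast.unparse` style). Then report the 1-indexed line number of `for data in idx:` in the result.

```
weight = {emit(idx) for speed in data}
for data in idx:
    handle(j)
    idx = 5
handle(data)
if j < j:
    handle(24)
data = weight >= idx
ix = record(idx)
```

Transformed code:
weight = set()
for speed in data:
    weight.add(emit(idx))
for data in idx:
    handle(j)
    idx = 5
handle(data)
if j < j:
    handle(24)
data = weight >= idx
ix = record(idx)

4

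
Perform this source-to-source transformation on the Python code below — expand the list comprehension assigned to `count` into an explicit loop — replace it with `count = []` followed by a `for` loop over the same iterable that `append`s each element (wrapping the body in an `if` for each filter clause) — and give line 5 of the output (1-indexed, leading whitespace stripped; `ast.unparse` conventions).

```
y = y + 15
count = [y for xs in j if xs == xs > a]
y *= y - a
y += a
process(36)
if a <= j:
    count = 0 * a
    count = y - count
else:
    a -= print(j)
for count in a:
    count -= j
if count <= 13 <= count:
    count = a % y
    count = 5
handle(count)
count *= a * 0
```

count.append(y)

Transformed code:
y = y + 15
count = []
for xs in j:
    if xs == xs > a:
        count.append(y)
y *= y - a
y += a
process(36)
if a <= j:
    count = 0 * a
    count = y - count
else:
    a -= print(j)
for count in a:
    count -= j
if count <= 13 <= count:
    count = a % y
    count = 5
handle(count)
count *= a * 0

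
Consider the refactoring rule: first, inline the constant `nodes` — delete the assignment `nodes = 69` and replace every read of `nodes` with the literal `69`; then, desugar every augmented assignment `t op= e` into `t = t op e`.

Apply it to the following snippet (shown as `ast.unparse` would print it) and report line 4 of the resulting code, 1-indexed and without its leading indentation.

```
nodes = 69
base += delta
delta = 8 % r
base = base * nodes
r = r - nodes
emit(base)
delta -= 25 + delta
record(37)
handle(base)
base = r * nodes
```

Transformed code:
base = base + delta
delta = 8 % r
base = base * 69
r = r - 69
emit(base)
delta = delta - (25 + delta)
record(37)
handle(base)
base = r * 69

r = r - 69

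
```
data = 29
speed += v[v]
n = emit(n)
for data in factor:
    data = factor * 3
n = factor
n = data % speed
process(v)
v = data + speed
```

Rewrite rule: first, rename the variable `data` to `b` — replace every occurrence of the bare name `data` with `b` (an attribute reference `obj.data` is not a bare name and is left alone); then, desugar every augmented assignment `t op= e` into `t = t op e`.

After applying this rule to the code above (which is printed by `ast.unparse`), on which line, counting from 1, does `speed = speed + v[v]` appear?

Transformed code:
b = 29
speed = speed + v[v]
n = emit(n)
for b in factor:
    b = factor * 3
n = factor
n = b % speed
process(v)
v = b + speed

2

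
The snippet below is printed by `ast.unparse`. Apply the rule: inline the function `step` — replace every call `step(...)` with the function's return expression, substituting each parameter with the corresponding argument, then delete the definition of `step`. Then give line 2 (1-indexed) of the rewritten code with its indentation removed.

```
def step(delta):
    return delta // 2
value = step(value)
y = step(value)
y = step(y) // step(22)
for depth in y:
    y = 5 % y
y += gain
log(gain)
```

y = value // 2

Transformed code:
value = value // 2
y = value // 2
y = y // 2 // (22 // 2)
for depth in y:
    y = 5 % y
y += gain
log(gain)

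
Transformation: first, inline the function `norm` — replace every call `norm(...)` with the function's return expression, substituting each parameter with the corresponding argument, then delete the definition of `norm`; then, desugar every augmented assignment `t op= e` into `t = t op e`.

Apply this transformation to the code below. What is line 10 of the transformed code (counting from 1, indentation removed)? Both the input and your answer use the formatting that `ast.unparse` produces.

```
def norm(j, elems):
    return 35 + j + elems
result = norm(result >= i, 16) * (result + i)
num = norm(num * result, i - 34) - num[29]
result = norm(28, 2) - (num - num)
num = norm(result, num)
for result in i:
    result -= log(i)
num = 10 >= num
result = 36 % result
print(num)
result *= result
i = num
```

Transformed code:
result = (35 + (result >= i) + 16) * (result + i)
num = 35 + num * result + (i - 34) - num[29]
result = 35 + 28 + 2 - (num - num)
num = 35 + result + num
for result in i:
    result = result - log(i)
num = 10 >= num
result = 36 % result
print(num)
result = result * result
i = num

result = result * result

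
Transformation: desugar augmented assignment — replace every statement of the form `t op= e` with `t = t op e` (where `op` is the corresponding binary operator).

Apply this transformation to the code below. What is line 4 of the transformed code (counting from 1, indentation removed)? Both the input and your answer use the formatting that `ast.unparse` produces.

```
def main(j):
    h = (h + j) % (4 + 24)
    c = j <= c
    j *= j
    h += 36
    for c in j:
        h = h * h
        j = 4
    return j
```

Transformed code:
def main(j):
    h = (h + j) % (4 + 24)
    c = j <= c
    j = j * j
    h = h + 36
    for c in j:
        h = h * h
        j = 4
    return j

j = j * j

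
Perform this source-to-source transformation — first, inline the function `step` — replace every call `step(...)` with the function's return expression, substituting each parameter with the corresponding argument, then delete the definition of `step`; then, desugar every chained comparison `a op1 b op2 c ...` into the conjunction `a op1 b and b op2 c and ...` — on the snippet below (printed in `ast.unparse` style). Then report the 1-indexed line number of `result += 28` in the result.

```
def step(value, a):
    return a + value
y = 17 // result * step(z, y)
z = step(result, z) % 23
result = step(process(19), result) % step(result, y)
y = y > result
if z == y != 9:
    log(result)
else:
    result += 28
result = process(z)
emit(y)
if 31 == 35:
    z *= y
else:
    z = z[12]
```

Transformed code:
y = 17 // result * (y + z)
z = (z + result) % 23
result = (result + process(19)) % (y + result)
y = y > result
if z == y and y != 9:
    log(result)
else:
    result += 28
result = process(z)
emit(y)
if 31 == 35:
    z *= y
else:
    z = z[12]

8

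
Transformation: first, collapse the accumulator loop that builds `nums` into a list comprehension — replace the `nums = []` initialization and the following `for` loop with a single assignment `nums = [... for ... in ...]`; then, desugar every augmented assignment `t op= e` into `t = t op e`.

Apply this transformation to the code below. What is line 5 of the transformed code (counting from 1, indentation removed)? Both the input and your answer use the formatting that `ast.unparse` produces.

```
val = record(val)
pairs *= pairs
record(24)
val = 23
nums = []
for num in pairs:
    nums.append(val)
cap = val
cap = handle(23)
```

nums = [val for num in pairs]

Transformed code:
val = record(val)
pairs = pairs * pairs
record(24)
val = 23
nums = [val for num in pairs]
cap = val
cap = handle(23)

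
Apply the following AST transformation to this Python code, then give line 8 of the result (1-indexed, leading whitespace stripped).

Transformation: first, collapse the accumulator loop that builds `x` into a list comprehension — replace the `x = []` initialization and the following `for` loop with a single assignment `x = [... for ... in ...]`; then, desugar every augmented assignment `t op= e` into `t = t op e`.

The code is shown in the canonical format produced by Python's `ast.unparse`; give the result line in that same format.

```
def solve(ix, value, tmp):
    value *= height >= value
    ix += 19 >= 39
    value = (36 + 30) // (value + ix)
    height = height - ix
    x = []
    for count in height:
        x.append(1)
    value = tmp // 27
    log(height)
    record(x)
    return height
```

log(height)

Transformed code:
def solve(ix, value, tmp):
    value = value * (height >= value)
    ix = ix + (19 >= 39)
    value = (36 + 30) // (value + ix)
    height = height - ix
    x = [1 for count in height]
    value = tmp // 27
    log(height)
    record(x)
    return height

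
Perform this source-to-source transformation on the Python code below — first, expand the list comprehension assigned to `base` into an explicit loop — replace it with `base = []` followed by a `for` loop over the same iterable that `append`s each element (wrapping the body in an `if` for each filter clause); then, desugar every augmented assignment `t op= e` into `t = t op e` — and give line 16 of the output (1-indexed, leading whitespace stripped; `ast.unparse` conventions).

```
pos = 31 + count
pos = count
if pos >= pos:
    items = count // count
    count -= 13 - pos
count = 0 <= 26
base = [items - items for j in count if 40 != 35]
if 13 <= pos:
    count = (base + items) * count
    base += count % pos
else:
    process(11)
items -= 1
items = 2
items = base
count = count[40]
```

items = items - 1

Transformed code:
pos = 31 + count
pos = count
if pos >= pos:
    items = count // count
    count = count - (13 - pos)
count = 0 <= 26
base = []
for j in count:
    if 40 != 35:
        base.append(items - items)
if 13 <= pos:
    count = (base + items) * count
    base = base + count % pos
else:
    process(11)
items = items - 1
items = 2
items = base
count = count[40]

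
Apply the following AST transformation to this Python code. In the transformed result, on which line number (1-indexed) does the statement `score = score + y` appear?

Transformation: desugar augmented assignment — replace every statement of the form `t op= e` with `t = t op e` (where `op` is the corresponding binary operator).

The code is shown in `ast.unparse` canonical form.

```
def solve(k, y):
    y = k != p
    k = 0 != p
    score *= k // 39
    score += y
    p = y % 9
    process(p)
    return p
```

Transformed code:
def solve(k, y):
    y = k != p
    k = 0 != p
    score = score * (k // 39)
    score = score + y
    p = y % 9
    process(p)
    return p

5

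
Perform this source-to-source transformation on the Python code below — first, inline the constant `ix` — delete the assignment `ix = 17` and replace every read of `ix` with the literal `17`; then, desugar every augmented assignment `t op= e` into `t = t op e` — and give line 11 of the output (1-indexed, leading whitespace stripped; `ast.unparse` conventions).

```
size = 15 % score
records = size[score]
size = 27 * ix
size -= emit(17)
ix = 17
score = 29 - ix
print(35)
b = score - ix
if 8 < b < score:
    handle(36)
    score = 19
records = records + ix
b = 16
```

Transformed code:
size = 15 % score
records = size[score]
size = 27 * 17
size = size - emit(17)
score = 29 - 17
print(35)
b = score - 17
if 8 < b < score:
    handle(36)
    score = 19
records = records + 17
b = 16

records = records + 17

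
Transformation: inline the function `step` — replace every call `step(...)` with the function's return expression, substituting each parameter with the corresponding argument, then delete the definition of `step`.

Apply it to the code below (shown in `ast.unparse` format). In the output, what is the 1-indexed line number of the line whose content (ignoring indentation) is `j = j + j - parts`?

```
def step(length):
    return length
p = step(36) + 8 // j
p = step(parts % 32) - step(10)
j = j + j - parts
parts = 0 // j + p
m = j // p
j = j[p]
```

Transformed code:
p = 36 + 8 // j
p = parts % 32 - 10
j = j + j - parts
parts = 0 // j + p
m = j // p
j = j[p]

3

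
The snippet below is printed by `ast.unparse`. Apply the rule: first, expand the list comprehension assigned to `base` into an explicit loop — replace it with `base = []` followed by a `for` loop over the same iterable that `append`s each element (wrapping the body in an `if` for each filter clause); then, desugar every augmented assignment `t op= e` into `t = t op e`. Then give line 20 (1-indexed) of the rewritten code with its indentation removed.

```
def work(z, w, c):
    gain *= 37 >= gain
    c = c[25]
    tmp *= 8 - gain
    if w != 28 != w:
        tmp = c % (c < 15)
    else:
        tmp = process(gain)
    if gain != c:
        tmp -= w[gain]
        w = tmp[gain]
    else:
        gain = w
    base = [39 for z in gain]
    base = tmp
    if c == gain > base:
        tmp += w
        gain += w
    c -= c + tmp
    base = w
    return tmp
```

Transformed code:
def work(z, w, c):
    gain = gain * (37 >= gain)
    c = c[25]
    tmp = tmp * (8 - gain)
    if w != 28 != w:
        tmp = c % (c < 15)
    else:
        tmp = process(gain)
    if gain != c:
        tmp = tmp - w[gain]
        w = tmp[gain]
    else:
        gain = w
    base = []
    for z in gain:
        base.append(39)
    base = tmp
    if c == gain > base:
        tmp = tmp + w
        gain = gain + w
    c = c - (c + tmp)
    base = w
    return tmp

gain = gain + w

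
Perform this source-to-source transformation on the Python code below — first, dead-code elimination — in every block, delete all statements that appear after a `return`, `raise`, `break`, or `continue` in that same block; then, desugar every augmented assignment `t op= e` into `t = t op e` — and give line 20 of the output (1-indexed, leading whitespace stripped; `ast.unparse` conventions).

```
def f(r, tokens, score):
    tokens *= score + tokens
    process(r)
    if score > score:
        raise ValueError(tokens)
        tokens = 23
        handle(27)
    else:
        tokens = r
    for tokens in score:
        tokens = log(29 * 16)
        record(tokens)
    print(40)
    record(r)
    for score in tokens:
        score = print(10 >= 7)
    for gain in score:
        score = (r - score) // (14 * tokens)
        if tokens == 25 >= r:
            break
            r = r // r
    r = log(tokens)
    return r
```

Transformed code:
def f(r, tokens, score):
    tokens = tokens * (score + tokens)
    process(r)
    if score > score:
        raise ValueError(tokens)
    else:
        tokens = r
    for tokens in score:
        tokens = log(29 * 16)
        record(tokens)
    print(40)
    record(r)
    for score in tokens:
        score = print(10 >= 7)
    for gain in score:
        score = (r - score) // (14 * tokens)
        if tokens == 25 >= r:
            break
    r = log(tokens)
    return r

return r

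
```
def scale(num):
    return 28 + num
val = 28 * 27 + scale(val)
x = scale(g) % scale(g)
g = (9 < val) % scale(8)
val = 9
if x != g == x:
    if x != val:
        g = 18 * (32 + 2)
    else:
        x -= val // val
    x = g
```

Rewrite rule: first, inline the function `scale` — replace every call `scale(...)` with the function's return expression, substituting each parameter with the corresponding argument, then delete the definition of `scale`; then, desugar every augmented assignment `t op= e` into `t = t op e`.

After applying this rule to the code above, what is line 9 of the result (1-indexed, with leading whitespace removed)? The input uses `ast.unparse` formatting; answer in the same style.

Transformed code:
val = 28 * 27 + (28 + val)
x = (28 + g) % (28 + g)
g = (9 < val) % (28 + 8)
val = 9
if x != g == x:
    if x != val:
        g = 18 * (32 + 2)
    else:
        x = x - val // val
    x = g

x = x - val // val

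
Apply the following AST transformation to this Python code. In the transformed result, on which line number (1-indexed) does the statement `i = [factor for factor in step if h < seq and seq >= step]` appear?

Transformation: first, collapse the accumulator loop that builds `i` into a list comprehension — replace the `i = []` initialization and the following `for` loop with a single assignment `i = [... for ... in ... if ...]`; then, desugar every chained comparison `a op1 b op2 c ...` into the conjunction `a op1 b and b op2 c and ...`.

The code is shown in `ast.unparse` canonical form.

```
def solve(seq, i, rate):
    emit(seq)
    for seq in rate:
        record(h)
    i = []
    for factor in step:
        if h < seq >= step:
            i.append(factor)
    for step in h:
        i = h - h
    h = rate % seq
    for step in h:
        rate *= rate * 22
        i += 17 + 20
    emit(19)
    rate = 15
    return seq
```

Transformed code:
def solve(seq, i, rate):
    emit(seq)
    for seq in rate:
        record(h)
    i = [factor for factor in step if h < seq and seq >= step]
    for step in h:
        i = h - h
    h = rate % seq
    for step in h:
        rate *= rate * 22
        i += 17 + 20
    emit(19)
    rate = 15
    return seq

5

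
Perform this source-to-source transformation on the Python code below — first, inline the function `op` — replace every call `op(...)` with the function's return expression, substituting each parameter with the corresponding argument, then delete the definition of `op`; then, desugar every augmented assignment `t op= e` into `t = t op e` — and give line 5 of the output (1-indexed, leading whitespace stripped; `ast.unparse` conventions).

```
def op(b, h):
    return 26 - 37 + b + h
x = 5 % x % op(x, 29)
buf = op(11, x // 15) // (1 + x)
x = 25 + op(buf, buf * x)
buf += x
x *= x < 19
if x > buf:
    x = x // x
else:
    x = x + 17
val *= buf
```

Transformed code:
x = 5 % x % (26 - 37 + x + 29)
buf = (26 - 37 + 11 + x // 15) // (1 + x)
x = 25 + (26 - 37 + buf + buf * x)
buf = buf + x
x = x * (x < 19)
if x > buf:
    x = x // x
else:
    x = x + 17
val = val * buf

x = x * (x < 19)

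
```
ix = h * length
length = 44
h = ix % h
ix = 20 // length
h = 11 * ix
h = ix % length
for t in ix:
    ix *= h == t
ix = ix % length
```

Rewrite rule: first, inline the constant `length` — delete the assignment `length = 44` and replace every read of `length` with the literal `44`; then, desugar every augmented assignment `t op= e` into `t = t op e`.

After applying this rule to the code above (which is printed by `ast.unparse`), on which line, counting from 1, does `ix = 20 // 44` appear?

Transformed code:
ix = h * 44
h = ix % h
ix = 20 // 44
h = 11 * ix
h = ix % 44
for t in ix:
    ix = ix * (h == t)
ix = ix % 44

3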